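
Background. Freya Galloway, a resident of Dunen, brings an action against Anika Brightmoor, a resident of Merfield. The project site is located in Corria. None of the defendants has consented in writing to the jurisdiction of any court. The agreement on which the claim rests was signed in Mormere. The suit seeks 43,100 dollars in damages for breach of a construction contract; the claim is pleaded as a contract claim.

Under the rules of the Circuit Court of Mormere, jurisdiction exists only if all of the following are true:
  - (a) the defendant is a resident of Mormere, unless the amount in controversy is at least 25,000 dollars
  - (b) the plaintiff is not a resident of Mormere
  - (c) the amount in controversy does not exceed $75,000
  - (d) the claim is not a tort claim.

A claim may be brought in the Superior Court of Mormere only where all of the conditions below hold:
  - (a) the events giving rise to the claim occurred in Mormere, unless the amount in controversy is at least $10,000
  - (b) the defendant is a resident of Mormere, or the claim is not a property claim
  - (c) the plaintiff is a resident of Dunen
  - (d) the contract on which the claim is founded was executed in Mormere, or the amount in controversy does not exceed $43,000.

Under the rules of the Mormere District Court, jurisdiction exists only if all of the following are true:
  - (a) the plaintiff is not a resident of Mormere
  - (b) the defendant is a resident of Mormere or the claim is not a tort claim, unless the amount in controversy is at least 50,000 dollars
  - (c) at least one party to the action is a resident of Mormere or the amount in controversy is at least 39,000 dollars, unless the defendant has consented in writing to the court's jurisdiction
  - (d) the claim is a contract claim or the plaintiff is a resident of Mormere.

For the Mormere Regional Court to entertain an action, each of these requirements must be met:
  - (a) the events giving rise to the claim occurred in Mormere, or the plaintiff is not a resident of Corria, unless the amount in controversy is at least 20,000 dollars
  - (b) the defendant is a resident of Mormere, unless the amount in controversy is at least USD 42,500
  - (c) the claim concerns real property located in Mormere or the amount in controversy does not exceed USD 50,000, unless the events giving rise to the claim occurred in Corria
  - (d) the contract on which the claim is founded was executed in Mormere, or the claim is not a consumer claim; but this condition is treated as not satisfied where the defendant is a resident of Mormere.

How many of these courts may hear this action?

The Circuit Court of Mormere:
  (a) The defendant resides in Merfield, not Mormere. However, the amount in controversy is $43,100, which meets the USD 25,000 floor, so the 'unless' proviso supplies this condition. Met.
  (b) The plaintiff resides in Dunen, which is not Mormere. Satisfied.
  (c) The amount in controversy is USD 43,100, within the $75,000 ceiling. Satisfied.
  (d) The claim is a contract claim, not a tort claim. Condition met.
  → Jurisdiction lies.
The Superior Court of Mormere:
  (a) The operative events occurred in Corria, not Mormere. But the amount in controversy is $43,100, which meets the 10,000 dollars floor, and the 'unless' clause therefore excuses the requirement. Met.
  (b) The claim is a contract claim, not a property claim, so this disjunct is met. Satisfied.
  (c) The plaintiff resides in Dunen. Satisfied.
  (d) The contract was executed in Mormere, which satisfies one of the alternatives. Met.
  → The court has jurisdiction.
The Mormere District Court:
  (a) The plaintiff resides in Dunen, which is not Mormere. Satisfied.
  (b) The claim is a contract claim, not a tort claim, which satisfies one of the alternatives. Met.
  (c) The amount in controversy is 43,100 dollars, which meets the 39,000 dollars floor, so one alternative holds. Satisfied.
  (d) The claim is a contract claim, which satisfies one of the alternatives. Satisfied.
  → All conditions met; jurisdiction exists.
The Mormere Regional Court:
  (a) The plaintiff resides in Dunen, which is not Corria — that alternative is enough. Met.
  (b) The defendant resides in Merfield, not Mormere. However, the amount in controversy is USD 43,100, which meets the 42,500 dollars floor, so the 'unless' proviso supplies this condition. Condition met.
  (c) The amount in controversy is USD 43,100, within the 50,000 dollars ceiling, so one alternative holds. Met.
  (d) The contract was executed in Mormere, which satisfies one of the alternatives. The carve-out does not apply: the defendant resides in Merfield, not Mormere. Satisfied.
  → Every requirement is satisfied — jurisdiction.
Courts with jurisdiction: the Circuit Court of Mormere, the Superior Court of Mormere, the Mormere District Court, the Mormere Regional Court — 4 in total.

4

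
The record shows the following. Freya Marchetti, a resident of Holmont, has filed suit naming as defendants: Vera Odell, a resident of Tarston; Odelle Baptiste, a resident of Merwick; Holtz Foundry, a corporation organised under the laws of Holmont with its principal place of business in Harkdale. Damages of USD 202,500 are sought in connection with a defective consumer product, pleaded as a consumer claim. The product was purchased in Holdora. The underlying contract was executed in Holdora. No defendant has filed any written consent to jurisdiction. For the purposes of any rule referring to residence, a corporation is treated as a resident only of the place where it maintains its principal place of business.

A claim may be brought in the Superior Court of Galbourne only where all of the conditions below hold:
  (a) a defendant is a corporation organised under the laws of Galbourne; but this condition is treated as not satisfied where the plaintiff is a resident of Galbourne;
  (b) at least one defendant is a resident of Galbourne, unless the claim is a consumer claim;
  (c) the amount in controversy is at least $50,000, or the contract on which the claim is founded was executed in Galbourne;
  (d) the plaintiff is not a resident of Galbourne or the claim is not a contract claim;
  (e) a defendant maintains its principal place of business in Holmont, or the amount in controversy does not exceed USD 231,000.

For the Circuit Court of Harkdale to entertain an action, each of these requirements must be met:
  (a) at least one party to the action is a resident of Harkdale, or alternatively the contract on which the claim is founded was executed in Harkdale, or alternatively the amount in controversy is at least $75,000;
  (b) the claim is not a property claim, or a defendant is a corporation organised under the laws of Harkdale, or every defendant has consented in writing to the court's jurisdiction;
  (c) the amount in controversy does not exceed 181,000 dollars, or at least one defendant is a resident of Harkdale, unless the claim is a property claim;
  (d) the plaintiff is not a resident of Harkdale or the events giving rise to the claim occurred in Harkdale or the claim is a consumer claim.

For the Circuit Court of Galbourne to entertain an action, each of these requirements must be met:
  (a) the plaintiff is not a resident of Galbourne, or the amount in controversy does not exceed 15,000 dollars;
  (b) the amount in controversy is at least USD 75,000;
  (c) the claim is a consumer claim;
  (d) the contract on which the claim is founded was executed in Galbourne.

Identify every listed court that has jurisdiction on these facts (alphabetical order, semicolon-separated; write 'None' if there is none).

The Superior Court of Galbourne:
  (a) The corporate defendant(s) are organised in Holmont, not Galbourne. Not met.
  (b) No defendant resides in Galbourne (they reside in Tarston, Merwick, Harkdale). However, the claim is a consumer claim, so the 'unless' proviso supplies this condition. Met.
  (c) The amount in controversy is 202,500 dollars, which meets the USD 50,000 floor — that alternative is enough. Satisfied.
  (d) The plaintiff resides in Holmont, which is not Galbourne, so this disjunct is met. Satisfied.
  (e) The amount in controversy is USD 202,500, within the $231,000 ceiling, which satisfies one of the alternatives. Satisfied.
  → The court lacks jurisdiction.
The Circuit Court of Harkdale:
  (a) Holtz Foundry resides in Harkdale — that alternative is enough. Satisfied.
  (b) The claim is a consumer claim, not a property claim, so this disjunct is met. Met.
  (c) Holtz Foundry resides in Harkdale, so one alternative holds. Satisfied.
  (d) The plaintiff resides in Holmont, which is not Harkdale — that alternative is enough. Satisfied.
  → All conditions met; jurisdiction exists.
The Circuit Court of Galbourne:
  (a) The plaintiff resides in Holmont, which is not Galbourne, so this disjunct is met. Condition met.
  (b) The amount in controversy is 202,500 dollars, which meets the $75,000 floor. Satisfied.
  (c) The claim is a consumer claim. Satisfied.
  (d) The contract was executed in Holdora, not Galbourne. Not met.
  → No jurisdiction.

the Circuit Court of Harkdale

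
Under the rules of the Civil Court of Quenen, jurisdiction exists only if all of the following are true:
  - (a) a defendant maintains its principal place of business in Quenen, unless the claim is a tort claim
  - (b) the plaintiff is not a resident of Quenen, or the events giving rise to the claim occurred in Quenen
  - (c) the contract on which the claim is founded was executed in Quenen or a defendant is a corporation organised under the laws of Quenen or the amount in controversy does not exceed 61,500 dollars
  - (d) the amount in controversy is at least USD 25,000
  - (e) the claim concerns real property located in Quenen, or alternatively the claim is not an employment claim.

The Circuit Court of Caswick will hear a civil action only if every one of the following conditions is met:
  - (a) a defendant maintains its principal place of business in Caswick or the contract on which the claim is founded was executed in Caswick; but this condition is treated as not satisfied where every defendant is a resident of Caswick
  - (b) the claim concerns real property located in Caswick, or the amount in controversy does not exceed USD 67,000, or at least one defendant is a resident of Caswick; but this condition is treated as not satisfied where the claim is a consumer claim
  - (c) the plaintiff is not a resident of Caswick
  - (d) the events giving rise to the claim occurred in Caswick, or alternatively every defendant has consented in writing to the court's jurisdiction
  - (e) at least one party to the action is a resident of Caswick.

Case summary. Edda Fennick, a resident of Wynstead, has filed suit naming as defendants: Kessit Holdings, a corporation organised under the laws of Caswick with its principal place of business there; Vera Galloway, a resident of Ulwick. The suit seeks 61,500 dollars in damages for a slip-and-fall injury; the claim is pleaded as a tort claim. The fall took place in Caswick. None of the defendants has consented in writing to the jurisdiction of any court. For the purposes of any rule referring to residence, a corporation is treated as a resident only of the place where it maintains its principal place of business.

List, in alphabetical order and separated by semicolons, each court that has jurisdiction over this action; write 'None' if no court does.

The Civil Court of Quenen:
  (a) The corporate defendant(s) have their principal place of business in Caswick, not Quenen. However, the claim is a tort claim, so the 'unless' proviso supplies this condition. Satisfied.
  (b) The plaintiff resides in Wynstead, which is not Quenen, which satisfies one of the alternatives. Satisfied.
  (c) The amount in controversy is USD 61,500, within the USD 61,500 ceiling, so this disjunct is met. Met.
  (d) The amount in controversy is 61,500 dollars, which meets the $25,000 floor. Satisfied.
  (e) The claim is a tort claim, not an employment claim, which satisfies one of the alternatives. Satisfied.
  → All conditions met; jurisdiction exists.
The Circuit Court of Caswick:
  (a) Kessit Holdings has its principal place of business in Caswick, so one alternative holds. And the carve-out is inapplicable — the defendants reside as follows — Kessit Holdings in Caswick, Vera Galloway in Ulwick — not all in Caswick. Condition met.
  (b) The amount in controversy is $61,500, within the 67,000 dollars ceiling, so one alternative holds. The carve-out does not apply: the claim is a tort claim, not a consumer claim. Met.
  (c) The plaintiff resides in Wynstead, which is not Caswick. Condition met.
  (d) The operative events occurred in Caswick — that alternative is enough. Condition met.
  (e) Kessit Holdings resides in Caswick. Met.
  → The court has jurisdiction.

the Circuit Court of Caswick; the Civil Court of Quenen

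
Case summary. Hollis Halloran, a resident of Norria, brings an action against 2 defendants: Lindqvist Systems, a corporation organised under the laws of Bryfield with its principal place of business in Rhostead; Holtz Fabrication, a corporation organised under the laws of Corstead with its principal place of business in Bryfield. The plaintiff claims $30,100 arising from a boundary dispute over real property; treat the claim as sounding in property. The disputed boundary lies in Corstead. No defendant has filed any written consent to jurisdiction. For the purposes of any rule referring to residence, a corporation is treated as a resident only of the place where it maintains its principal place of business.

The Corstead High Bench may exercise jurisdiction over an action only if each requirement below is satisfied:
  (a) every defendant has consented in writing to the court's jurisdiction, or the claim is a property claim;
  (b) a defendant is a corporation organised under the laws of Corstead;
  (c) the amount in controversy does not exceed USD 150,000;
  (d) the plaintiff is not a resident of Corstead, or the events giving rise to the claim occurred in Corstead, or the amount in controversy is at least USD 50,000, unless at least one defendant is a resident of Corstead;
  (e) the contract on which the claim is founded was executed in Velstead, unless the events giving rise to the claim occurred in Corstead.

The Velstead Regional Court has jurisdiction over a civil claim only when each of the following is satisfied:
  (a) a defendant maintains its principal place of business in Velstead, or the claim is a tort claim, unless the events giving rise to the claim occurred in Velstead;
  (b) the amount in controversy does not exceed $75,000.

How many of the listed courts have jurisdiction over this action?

1

The Corstead High Bench:
  (a) The claim is a property claim, so this disjunct is met. Satisfied.
  (b) Holtz Fabrication is organised under the laws of Corstead. Satisfied.
  (c) The amount in controversy is $30,100, within the USD 150,000 ceiling. Satisfied.
  (d) The plaintiff resides in Norria, which is not Corstead, so this disjunct is met. Condition met.
  (e) No contract (and hence no place of execution) is alleged. But the operative events occurred in Corstead, and the 'unless' clause therefore excuses the requirement. Satisfied.
  → Jurisdiction lies.
The Velstead Regional Court:
  (a) The corporate defendant(s) have their principal place of business in Bryfield, Rhostead, not Velstead; the claim is a property claim, not a tort claim — none of the alternatives is met. The proviso offers no rescue either, since the operative events occurred in Corstead, not Velstead. Not satisfied.
  (b) The amount in controversy is USD 30,100, within the USD 75,000 ceiling. Condition met.
  → The court lacks jurisdiction.
Courts with jurisdiction: the Corstead High Bench — 1 in total.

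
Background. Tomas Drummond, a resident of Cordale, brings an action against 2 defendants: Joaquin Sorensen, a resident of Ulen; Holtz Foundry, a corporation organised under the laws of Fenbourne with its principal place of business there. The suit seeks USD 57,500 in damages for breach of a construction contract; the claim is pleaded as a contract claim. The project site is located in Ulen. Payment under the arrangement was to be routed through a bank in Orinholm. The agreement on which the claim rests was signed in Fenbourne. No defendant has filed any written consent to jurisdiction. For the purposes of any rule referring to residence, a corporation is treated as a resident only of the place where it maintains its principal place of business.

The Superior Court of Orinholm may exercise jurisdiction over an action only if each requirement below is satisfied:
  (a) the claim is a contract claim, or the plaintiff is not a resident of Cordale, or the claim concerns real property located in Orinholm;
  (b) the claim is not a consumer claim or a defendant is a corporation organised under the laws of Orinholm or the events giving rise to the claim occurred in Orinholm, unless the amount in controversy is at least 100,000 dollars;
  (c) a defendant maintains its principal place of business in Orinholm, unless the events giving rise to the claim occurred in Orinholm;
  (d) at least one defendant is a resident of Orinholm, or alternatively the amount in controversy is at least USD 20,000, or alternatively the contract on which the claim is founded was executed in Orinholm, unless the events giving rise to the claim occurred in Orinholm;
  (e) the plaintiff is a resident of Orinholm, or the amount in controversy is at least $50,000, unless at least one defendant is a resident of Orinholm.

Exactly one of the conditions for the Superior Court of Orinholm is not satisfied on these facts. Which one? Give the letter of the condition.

(c)

The Superior Court of Orinholm:
  (a) The claim is a contract claim, so this disjunct is met. Met.
  (b) The claim is a contract claim, not a consumer claim, so one alternative holds. Condition met.
  (c) The corporate defendant(s) have their principal place of business in Fenbourne, not Orinholm. The proviso offers no rescue either, since the operative events occurred in Ulen, not Orinholm. Not satisfied.
  (d) The amount in controversy is 57,500 dollars, which meets the $20,000 floor, so this disjunct is met. Satisfied.
  (e) The amount in controversy is $57,500, which meets the USD 50,000 floor, so this disjunct is met. Met.
Only condition (c) fails.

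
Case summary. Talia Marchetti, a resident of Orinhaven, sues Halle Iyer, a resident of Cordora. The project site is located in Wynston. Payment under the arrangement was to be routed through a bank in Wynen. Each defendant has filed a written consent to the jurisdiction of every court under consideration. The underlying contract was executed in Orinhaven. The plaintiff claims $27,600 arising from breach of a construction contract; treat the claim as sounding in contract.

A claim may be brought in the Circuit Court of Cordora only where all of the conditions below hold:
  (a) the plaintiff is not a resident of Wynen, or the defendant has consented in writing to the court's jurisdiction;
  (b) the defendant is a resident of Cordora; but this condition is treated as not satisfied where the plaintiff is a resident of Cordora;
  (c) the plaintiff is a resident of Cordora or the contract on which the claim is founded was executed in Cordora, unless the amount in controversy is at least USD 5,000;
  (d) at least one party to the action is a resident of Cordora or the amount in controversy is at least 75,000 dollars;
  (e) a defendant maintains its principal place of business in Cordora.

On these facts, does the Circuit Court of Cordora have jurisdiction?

The Circuit Court of Cordora:
  (a) The plaintiff resides in Orinhaven, which is not Wynen, which satisfies one of the alternatives. Met.
  (b) The defendant resides in Cordora. And the carve-out is inapplicable — the plaintiff resides in Orinhaven, not Cordora. Satisfied.
  (c) The plaintiff resides in Orinhaven, not Cordora; the contract was executed in Orinhaven, not Cordora — no alternative holds. But the amount in controversy is 27,600 dollars, which meets the 5,000 dollars floor, and the 'unless' clause therefore excuses the requirement. Met.
  (d) Halle Iyer resides in Cordora, which satisfies one of the alternatives. Met.
  (e) No defendant is a corporation. Fails.
  → The court lacks jurisdiction.

No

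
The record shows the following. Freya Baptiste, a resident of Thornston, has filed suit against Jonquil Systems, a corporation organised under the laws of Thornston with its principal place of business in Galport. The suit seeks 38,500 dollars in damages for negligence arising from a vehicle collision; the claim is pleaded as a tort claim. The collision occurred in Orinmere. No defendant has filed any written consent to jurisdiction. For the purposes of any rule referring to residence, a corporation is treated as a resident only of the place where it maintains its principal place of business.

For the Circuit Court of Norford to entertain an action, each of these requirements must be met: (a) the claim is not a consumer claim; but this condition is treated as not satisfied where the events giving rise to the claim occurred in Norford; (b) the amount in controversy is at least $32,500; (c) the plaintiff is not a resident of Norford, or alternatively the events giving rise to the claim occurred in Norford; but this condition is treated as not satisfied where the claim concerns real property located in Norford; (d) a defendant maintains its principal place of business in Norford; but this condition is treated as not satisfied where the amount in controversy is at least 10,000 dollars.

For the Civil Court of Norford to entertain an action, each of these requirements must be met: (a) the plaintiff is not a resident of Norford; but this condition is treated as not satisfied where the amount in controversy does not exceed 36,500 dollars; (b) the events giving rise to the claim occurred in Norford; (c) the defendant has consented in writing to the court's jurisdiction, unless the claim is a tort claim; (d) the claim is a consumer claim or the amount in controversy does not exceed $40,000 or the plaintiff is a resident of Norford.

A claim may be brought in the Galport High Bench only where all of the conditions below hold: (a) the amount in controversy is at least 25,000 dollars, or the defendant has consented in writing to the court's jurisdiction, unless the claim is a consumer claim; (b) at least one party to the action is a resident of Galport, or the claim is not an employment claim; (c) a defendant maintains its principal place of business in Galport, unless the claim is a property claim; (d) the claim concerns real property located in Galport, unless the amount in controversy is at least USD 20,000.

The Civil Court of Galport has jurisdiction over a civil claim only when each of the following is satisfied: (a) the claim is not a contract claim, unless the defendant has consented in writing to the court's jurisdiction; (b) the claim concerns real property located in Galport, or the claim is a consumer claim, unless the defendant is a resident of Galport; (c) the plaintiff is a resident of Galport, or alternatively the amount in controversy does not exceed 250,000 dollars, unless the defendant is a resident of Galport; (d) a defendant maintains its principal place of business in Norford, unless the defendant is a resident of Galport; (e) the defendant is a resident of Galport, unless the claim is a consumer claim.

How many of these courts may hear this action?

The Circuit Court of Norford:
  (a) The claim is a tort claim, not a consumer claim. The carve-out does not apply: the operative events occurred in Orinmere, not Norford. Condition met.
  (b) The amount in controversy is 38,500 dollars, which meets the $32,500 floor. Satisfied.
  (c) The plaintiff resides in Thornston, which is not Norford, which satisfies one of the alternatives. The carve-out does not apply: the claim does not concern real property. Condition met.
  (d) The corporate defendant(s) have their principal place of business in Galport, not Norford. Not met.
  → Not every requirement is met — no jurisdiction.
The Civil Court of Norford:
  (a) The plaintiff resides in Thornston, which is not Norford. And the carve-out is inapplicable — the amount in controversy is $38,500, above the USD 36,500 ceiling. Satisfied.
  (b) The operative events occurred in Orinmere, not Norford. Not satisfied.
  (c) No such written consent has been filed. But the claim is a tort claim, and the 'unless' clause therefore excuses the requirement. Condition met.
  (d) The amount in controversy is 38,500 dollars, within the 40,000 dollars ceiling, so this disjunct is met. Condition met.
  → No jurisdiction.
The Galport High Bench:
  (a) The amount in controversy is 38,500 dollars, which meets the 25,000 dollars floor, so this disjunct is met. Met.
  (b) Jonquil Systems resides in Galport, so this disjunct is met. Satisfied.
  (c) Jonquil Systems has its principal place of business in Galport. Met.
  (d) The claim does not concern real property. However, the amount in controversy is 38,500 dollars, which meets the $20,000 floor, so the 'unless' proviso supplies this condition. Satisfied.
  → All conditions met; jurisdiction exists.
The Civil Court of Galport:
  (a) The claim is a tort claim, not a contract claim. Met.
  (b) The claim does not concern real property; the claim is a tort claim, not a consumer claim — none of the alternatives is met. However, the defendant resides in Galport, so the 'unless' proviso supplies this condition. Satisfied.
  (c) The amount in controversy is $38,500, within the $250,000 ceiling, so this disjunct is met. Met.
  (d) The corporate defendant(s) have their principal place of business in Galport, not Norford. The proviso rescues it, though: the defendant resides in Galport. Met.
  (e) The defendant resides in Galport. Condition met.
  → Every requirement is satisfied — jurisdiction.
Courts with jurisdiction: the Galport High Bench, the Civil Court of Galport — 2 in total.

2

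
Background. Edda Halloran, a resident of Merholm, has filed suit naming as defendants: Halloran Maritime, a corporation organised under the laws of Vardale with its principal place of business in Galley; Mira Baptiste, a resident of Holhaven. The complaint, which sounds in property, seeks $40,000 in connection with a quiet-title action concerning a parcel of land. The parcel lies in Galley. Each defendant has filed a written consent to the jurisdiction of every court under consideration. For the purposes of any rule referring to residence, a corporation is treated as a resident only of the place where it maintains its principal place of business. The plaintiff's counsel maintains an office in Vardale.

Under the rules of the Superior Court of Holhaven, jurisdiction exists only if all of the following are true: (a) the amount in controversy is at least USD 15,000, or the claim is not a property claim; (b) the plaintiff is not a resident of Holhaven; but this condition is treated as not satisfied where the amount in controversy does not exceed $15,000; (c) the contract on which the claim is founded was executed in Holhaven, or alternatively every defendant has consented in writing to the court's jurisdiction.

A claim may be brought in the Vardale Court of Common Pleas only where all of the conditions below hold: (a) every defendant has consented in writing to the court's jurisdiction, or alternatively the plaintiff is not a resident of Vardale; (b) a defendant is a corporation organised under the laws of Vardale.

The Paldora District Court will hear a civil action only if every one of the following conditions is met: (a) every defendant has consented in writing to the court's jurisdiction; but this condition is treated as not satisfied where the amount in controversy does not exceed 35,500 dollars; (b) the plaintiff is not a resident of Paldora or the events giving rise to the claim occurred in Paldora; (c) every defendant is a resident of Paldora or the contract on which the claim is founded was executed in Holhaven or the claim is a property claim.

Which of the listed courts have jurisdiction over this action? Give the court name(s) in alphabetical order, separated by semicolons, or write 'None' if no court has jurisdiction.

The Superior Court of Holhaven:
  (a) The amount in controversy is $40,000, which meets the $15,000 floor, so one alternative holds. Met.
  (b) The plaintiff resides in Merholm, which is not Holhaven. The exception is not triggered, since the amount in controversy is USD 40,000, above the $15,000 ceiling. Condition met.
  (c) Every defendant has filed written consent — that alternative is enough. Condition met.
  → Every requirement is satisfied — jurisdiction.
The Vardale Court of Common Pleas:
  (a) Every defendant has filed written consent — that alternative is enough. Satisfied.
  (b) Halloran Maritime is organised under the laws of Vardale. Met.
  → Every requirement is satisfied — jurisdiction.
The Paldora District Court:
  (a) Every defendant has filed written consent. And the carve-out is inapplicable — the amount in controversy is 40,000 dollars, above the USD 35,500 ceiling. Met.
  (b) The plaintiff resides in Merholm, which is not Paldora — that alternative is enough. Condition met.
  (c) The claim is a property claim, so this disjunct is met. Met.
  → Jurisdiction lies.

the Paldora District Court; the Superior Court of Holhaven; the Vardale Court of Common Pleas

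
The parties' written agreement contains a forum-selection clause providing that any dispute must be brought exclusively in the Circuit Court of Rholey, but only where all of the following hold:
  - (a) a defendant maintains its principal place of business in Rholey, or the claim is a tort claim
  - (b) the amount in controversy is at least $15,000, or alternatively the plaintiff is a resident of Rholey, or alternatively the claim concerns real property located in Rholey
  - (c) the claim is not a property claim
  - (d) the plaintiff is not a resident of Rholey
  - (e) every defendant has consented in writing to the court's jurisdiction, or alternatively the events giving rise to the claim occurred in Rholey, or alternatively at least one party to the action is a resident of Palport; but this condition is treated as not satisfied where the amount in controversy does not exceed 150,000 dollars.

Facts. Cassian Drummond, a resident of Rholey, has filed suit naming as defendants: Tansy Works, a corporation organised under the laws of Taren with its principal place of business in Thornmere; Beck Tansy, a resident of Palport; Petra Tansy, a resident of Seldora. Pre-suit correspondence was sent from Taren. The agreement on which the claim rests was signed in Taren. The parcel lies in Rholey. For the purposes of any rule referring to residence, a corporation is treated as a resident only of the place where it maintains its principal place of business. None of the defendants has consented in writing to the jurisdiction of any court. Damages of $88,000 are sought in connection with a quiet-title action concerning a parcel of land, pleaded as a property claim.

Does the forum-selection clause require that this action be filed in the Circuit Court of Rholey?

The Circuit Court of Rholey:
  (a) The corporate defendant(s) have their principal place of business in Thornmere, not Rholey; the claim is a property claim, not a tort claim — no alternative holds. Not met.
  (b) The amount in controversy is 88,000 dollars, which meets the 15,000 dollars floor, which satisfies one of the alternatives. Condition met.
  (c) The claim is a property claim. Not satisfied.
  (d) The plaintiff resides in Rholey. Not met.
  (e) The operative events occurred in Rholey, so this disjunct is met. But the amount in controversy is USD 88,000, within the 150,000 dollars ceiling, triggering the carve-out and defeating this condition. Not met.
  → Forum clause is not triggered.

No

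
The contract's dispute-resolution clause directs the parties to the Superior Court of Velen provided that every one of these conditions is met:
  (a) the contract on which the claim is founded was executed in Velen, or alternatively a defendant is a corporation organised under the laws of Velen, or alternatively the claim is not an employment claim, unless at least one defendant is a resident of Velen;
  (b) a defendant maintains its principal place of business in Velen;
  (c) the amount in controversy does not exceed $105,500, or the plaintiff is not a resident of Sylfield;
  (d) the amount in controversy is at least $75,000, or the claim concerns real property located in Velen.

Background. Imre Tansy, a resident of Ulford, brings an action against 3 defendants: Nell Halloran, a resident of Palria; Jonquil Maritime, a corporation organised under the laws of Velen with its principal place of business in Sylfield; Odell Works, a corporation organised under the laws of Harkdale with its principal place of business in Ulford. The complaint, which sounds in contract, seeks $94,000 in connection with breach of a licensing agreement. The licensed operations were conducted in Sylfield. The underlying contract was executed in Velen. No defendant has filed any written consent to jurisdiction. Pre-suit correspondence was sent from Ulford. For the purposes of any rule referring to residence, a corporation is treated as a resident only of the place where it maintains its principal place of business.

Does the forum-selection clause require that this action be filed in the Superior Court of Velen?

No

The Superior Court of Velen:
  (a) The contract was executed in Velen — that alternative is enough. Satisfied.
  (b) The corporate defendant(s) have their principal place of business in Sylfield, Ulford, not Velen. Fails.
  (c) The amount in controversy is $94,000, within the $105,500 ceiling, which satisfies one of the alternatives. Met.
  (d) The amount in controversy is $94,000, which meets the $75,000 floor, so this disjunct is met. Met.
  → The clause does not apply.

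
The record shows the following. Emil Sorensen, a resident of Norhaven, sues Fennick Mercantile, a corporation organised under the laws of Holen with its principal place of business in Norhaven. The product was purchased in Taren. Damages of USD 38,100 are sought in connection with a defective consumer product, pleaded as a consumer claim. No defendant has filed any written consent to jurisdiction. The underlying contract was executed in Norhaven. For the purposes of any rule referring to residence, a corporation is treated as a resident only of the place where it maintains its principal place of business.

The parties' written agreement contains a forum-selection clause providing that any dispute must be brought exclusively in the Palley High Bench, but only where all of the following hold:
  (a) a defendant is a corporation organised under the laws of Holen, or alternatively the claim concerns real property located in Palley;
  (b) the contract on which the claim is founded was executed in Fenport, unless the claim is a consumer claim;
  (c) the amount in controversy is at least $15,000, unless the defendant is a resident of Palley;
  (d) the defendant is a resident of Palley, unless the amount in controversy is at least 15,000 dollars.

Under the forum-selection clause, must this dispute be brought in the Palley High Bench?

Yes

The Palley High Bench:
  (a) Fennick Mercantile is organised under the laws of Holen — that alternative is enough. Condition met.
  (b) The contract was executed in Norhaven, not Fenport. The proviso rescues it, though: the claim is a consumer claim. Condition met.
  (c) The amount in controversy is 38,100 dollars, which meets the 15,000 dollars floor. Satisfied.
  (d) The defendant resides in Norhaven, not Palley. But the amount in controversy is 38,100 dollars, which meets the USD 15,000 floor, and the 'unless' clause therefore excuses the requirement. Met.
  → The clause applies.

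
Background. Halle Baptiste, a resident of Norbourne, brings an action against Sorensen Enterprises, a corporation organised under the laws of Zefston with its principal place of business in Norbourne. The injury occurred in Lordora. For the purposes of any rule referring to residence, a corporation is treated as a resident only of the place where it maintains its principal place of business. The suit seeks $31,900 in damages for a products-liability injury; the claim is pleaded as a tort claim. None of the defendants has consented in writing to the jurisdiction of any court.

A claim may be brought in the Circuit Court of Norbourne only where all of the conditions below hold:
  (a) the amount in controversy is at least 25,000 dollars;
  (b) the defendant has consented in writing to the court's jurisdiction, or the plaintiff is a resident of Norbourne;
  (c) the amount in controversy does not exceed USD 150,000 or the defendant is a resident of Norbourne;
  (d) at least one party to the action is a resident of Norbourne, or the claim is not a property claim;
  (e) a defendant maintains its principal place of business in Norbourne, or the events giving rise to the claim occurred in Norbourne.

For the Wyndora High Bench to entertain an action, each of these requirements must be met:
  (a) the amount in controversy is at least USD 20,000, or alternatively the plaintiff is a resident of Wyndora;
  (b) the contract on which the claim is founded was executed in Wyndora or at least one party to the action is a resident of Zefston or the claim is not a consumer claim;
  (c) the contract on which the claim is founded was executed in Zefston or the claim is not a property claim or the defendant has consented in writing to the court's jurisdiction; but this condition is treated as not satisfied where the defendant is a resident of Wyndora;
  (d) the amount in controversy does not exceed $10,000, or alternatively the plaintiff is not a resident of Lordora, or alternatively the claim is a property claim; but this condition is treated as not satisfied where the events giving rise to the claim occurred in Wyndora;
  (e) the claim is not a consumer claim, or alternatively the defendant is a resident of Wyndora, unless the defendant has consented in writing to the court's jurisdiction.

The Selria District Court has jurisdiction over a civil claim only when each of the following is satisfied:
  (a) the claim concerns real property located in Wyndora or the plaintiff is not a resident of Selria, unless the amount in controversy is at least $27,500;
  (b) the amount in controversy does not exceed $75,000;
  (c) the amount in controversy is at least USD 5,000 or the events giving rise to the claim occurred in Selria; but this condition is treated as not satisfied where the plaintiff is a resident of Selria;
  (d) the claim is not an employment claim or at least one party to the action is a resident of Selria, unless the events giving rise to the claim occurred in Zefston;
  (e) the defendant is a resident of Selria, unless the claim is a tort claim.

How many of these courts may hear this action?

3

The Circuit Court of Norbourne:
  (a) The amount in controversy is $31,900, which meets the USD 25,000 floor. Satisfied.
  (b) The plaintiff resides in Norbourne, which satisfies one of the alternatives. Satisfied.
  (c) The amount in controversy is 31,900 dollars, within the USD 150,000 ceiling — that alternative is enough. Satisfied.
  (d) Halle Baptiste resides in Norbourne, so this disjunct is met. Condition met.
  (e) Sorensen Enterprises has its principal place of business in Norbourne, which satisfies one of the alternatives. Met.
  → Jurisdiction lies.
The Wyndora High Bench:
  (a) The amount in controversy is $31,900, which meets the USD 20,000 floor — that alternative is enough. Condition met.
  (b) The claim is a tort claim, not a consumer claim, so this disjunct is met. Condition met.
  (c) The claim is a tort claim, not a property claim — that alternative is enough. The exception is not triggered, since the defendant resides in Norbourne, not Wyndora. Met.
  (d) The plaintiff resides in Norbourne, which is not Lordora, which satisfies one of the alternatives. The carve-out does not apply: the operative events occurred in Lordora, not Wyndora. Met.
  (e) The claim is a tort claim, not a consumer claim, which satisfies one of the alternatives. Satisfied.
  → Jurisdiction lies.
The Selria District Court:
  (a) The plaintiff resides in Norbourne, which is not Selria, which satisfies one of the alternatives. Satisfied.
  (b) The amount in controversy is USD 31,900, within the $75,000 ceiling. Met.
  (c) The amount in controversy is 31,900 dollars, which meets the 5,000 dollars floor, so one alternative holds. The exception is not triggered, since the plaintiff resides in Norbourne, not Selria. Condition met.
  (d) The claim is a tort claim, not an employment claim — that alternative is enough. Satisfied.
  (e) The defendant resides in Norbourne, not Selria. However, the claim is a tort claim, so the 'unless' proviso supplies this condition. Condition met.
  → Every requirement is satisfied — jurisdiction.
Courts with jurisdiction: the Circuit Court of Norbourne, the Wyndora High Bench, the Selria District Court — 3 in total.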